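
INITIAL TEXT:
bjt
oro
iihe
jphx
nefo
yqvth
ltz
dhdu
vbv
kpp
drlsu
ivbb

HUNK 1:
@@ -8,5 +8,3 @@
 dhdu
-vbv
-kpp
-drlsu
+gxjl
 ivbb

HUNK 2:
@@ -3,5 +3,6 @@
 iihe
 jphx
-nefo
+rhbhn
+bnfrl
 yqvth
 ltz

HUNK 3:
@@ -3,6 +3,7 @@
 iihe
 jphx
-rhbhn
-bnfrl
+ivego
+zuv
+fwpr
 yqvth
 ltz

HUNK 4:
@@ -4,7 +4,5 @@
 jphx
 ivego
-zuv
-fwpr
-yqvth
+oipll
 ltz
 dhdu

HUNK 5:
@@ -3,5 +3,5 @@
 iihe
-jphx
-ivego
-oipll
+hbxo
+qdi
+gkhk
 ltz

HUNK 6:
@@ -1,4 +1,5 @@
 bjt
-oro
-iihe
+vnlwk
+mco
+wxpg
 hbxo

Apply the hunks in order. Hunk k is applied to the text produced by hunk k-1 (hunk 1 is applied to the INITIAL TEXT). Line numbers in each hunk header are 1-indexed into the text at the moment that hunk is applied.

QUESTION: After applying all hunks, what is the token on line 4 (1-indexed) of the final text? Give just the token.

Answer: wxpg

Derivation:
Hunk 1: at line 8 remove [vbv,kpp,drlsu] add [gxjl] -> 10 lines: bjt oro iihe jphx nefo yqvth ltz dhdu gxjl ivbb
Hunk 2: at line 3 remove [nefo] add [rhbhn,bnfrl] -> 11 lines: bjt oro iihe jphx rhbhn bnfrl yqvth ltz dhdu gxjl ivbb
Hunk 3: at line 3 remove [rhbhn,bnfrl] add [ivego,zuv,fwpr] -> 12 lines: bjt oro iihe jphx ivego zuv fwpr yqvth ltz dhdu gxjl ivbb
Hunk 4: at line 4 remove [zuv,fwpr,yqvth] add [oipll] -> 10 lines: bjt oro iihe jphx ivego oipll ltz dhdu gxjl ivbb
Hunk 5: at line 3 remove [jphx,ivego,oipll] add [hbxo,qdi,gkhk] -> 10 lines: bjt oro iihe hbxo qdi gkhk ltz dhdu gxjl ivbb
Hunk 6: at line 1 remove [oro,iihe] add [vnlwk,mco,wxpg] -> 11 lines: bjt vnlwk mco wxpg hbxo qdi gkhk ltz dhdu gxjl ivbb
Final line 4: wxpg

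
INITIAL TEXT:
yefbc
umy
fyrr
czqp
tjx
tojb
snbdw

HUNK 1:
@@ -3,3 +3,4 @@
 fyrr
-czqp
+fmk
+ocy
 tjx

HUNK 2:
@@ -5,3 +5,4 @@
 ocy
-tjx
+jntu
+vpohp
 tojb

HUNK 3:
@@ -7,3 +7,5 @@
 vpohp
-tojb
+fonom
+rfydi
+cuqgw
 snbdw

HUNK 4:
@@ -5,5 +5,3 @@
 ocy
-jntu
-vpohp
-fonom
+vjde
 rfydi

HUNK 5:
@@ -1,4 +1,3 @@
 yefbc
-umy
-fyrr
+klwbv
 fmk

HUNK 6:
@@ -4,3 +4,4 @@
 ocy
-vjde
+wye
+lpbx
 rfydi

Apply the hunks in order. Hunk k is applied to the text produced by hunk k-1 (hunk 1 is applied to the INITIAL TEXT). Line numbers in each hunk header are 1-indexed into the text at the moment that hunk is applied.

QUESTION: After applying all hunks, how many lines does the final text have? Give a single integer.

Hunk 1: at line 3 remove [czqp] add [fmk,ocy] -> 8 lines: yefbc umy fyrr fmk ocy tjx tojb snbdw
Hunk 2: at line 5 remove [tjx] add [jntu,vpohp] -> 9 lines: yefbc umy fyrr fmk ocy jntu vpohp tojb snbdw
Hunk 3: at line 7 remove [tojb] add [fonom,rfydi,cuqgw] -> 11 lines: yefbc umy fyrr fmk ocy jntu vpohp fonom rfydi cuqgw snbdw
Hunk 4: at line 5 remove [jntu,vpohp,fonom] add [vjde] -> 9 lines: yefbc umy fyrr fmk ocy vjde rfydi cuqgw snbdw
Hunk 5: at line 1 remove [umy,fyrr] add [klwbv] -> 8 lines: yefbc klwbv fmk ocy vjde rfydi cuqgw snbdw
Hunk 6: at line 4 remove [vjde] add [wye,lpbx] -> 9 lines: yefbc klwbv fmk ocy wye lpbx rfydi cuqgw snbdw
Final line count: 9

Answer: 9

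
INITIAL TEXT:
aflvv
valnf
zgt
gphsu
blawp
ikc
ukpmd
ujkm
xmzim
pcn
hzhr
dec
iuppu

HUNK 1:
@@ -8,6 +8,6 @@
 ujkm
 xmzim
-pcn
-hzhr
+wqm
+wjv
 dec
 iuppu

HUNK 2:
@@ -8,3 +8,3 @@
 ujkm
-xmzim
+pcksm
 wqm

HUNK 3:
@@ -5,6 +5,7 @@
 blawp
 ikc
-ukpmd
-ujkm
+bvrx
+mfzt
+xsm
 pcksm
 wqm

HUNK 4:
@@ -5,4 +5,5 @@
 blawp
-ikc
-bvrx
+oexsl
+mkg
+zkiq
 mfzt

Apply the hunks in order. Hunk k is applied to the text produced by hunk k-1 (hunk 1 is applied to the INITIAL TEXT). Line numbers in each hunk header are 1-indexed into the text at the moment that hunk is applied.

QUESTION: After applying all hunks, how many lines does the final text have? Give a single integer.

Answer: 15

Derivation:
Hunk 1: at line 8 remove [pcn,hzhr] add [wqm,wjv] -> 13 lines: aflvv valnf zgt gphsu blawp ikc ukpmd ujkm xmzim wqm wjv dec iuppu
Hunk 2: at line 8 remove [xmzim] add [pcksm] -> 13 lines: aflvv valnf zgt gphsu blawp ikc ukpmd ujkm pcksm wqm wjv dec iuppu
Hunk 3: at line 5 remove [ukpmd,ujkm] add [bvrx,mfzt,xsm] -> 14 lines: aflvv valnf zgt gphsu blawp ikc bvrx mfzt xsm pcksm wqm wjv dec iuppu
Hunk 4: at line 5 remove [ikc,bvrx] add [oexsl,mkg,zkiq] -> 15 lines: aflvv valnf zgt gphsu blawp oexsl mkg zkiq mfzt xsm pcksm wqm wjv dec iuppu
Final line count: 15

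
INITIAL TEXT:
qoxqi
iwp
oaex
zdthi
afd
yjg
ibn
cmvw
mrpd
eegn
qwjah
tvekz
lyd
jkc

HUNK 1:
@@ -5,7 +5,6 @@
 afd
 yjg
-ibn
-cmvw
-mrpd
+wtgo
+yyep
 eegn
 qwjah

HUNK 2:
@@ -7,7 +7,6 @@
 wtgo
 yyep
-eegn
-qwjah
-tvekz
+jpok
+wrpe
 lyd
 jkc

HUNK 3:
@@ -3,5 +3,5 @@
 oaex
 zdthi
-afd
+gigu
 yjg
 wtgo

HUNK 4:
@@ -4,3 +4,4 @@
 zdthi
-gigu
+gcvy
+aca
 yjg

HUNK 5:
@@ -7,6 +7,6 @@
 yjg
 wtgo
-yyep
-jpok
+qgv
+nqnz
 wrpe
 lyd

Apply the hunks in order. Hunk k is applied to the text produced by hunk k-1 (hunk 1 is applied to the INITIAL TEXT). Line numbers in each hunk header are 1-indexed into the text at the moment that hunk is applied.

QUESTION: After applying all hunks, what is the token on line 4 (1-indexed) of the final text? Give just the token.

Answer: zdthi

Derivation:
Hunk 1: at line 5 remove [ibn,cmvw,mrpd] add [wtgo,yyep] -> 13 lines: qoxqi iwp oaex zdthi afd yjg wtgo yyep eegn qwjah tvekz lyd jkc
Hunk 2: at line 7 remove [eegn,qwjah,tvekz] add [jpok,wrpe] -> 12 lines: qoxqi iwp oaex zdthi afd yjg wtgo yyep jpok wrpe lyd jkc
Hunk 3: at line 3 remove [afd] add [gigu] -> 12 lines: qoxqi iwp oaex zdthi gigu yjg wtgo yyep jpok wrpe lyd jkc
Hunk 4: at line 4 remove [gigu] add [gcvy,aca] -> 13 lines: qoxqi iwp oaex zdthi gcvy aca yjg wtgo yyep jpok wrpe lyd jkc
Hunk 5: at line 7 remove [yyep,jpok] add [qgv,nqnz] -> 13 lines: qoxqi iwp oaex zdthi gcvy aca yjg wtgo qgv nqnz wrpe lyd jkc
Final line 4: zdthi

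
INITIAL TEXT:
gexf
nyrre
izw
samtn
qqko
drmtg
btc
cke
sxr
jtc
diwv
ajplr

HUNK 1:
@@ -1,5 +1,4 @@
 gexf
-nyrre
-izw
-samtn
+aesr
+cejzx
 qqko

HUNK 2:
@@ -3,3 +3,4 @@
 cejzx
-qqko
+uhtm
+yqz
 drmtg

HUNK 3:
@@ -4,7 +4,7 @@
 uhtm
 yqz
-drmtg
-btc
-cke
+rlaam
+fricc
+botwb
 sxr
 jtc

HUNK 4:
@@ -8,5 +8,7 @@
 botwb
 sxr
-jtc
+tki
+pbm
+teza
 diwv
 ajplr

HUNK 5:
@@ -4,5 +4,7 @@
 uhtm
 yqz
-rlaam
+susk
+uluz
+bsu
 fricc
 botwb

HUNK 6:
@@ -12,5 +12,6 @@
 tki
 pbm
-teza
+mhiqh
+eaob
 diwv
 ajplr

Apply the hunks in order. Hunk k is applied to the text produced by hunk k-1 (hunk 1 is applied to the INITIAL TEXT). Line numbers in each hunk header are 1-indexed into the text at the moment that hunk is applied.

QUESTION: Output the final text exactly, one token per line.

Hunk 1: at line 1 remove [nyrre,izw,samtn] add [aesr,cejzx] -> 11 lines: gexf aesr cejzx qqko drmtg btc cke sxr jtc diwv ajplr
Hunk 2: at line 3 remove [qqko] add [uhtm,yqz] -> 12 lines: gexf aesr cejzx uhtm yqz drmtg btc cke sxr jtc diwv ajplr
Hunk 3: at line 4 remove [drmtg,btc,cke] add [rlaam,fricc,botwb] -> 12 lines: gexf aesr cejzx uhtm yqz rlaam fricc botwb sxr jtc diwv ajplr
Hunk 4: at line 8 remove [jtc] add [tki,pbm,teza] -> 14 lines: gexf aesr cejzx uhtm yqz rlaam fricc botwb sxr tki pbm teza diwv ajplr
Hunk 5: at line 4 remove [rlaam] add [susk,uluz,bsu] -> 16 lines: gexf aesr cejzx uhtm yqz susk uluz bsu fricc botwb sxr tki pbm teza diwv ajplr
Hunk 6: at line 12 remove [teza] add [mhiqh,eaob] -> 17 lines: gexf aesr cejzx uhtm yqz susk uluz bsu fricc botwb sxr tki pbm mhiqh eaob diwv ajplr

Answer: gexf
aesr
cejzx
uhtm
yqz
susk
uluz
bsu
fricc
botwb
sxr
tki
pbm
mhiqh
eaob
diwv
ajplr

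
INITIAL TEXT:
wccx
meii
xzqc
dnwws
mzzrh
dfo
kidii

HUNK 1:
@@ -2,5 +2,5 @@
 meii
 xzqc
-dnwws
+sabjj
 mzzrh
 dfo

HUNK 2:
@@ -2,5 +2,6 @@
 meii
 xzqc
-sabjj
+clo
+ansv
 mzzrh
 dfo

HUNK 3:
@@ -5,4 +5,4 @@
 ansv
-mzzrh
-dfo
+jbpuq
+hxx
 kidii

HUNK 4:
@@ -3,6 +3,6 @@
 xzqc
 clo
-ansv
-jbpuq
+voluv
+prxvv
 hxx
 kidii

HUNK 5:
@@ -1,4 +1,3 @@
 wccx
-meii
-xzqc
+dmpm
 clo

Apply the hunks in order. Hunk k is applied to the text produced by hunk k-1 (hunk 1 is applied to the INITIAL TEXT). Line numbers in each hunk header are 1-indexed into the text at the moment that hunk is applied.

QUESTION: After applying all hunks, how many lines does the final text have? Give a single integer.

Answer: 7

Derivation:
Hunk 1: at line 2 remove [dnwws] add [sabjj] -> 7 lines: wccx meii xzqc sabjj mzzrh dfo kidii
Hunk 2: at line 2 remove [sabjj] add [clo,ansv] -> 8 lines: wccx meii xzqc clo ansv mzzrh dfo kidii
Hunk 3: at line 5 remove [mzzrh,dfo] add [jbpuq,hxx] -> 8 lines: wccx meii xzqc clo ansv jbpuq hxx kidii
Hunk 4: at line 3 remove [ansv,jbpuq] add [voluv,prxvv] -> 8 lines: wccx meii xzqc clo voluv prxvv hxx kidii
Hunk 5: at line 1 remove [meii,xzqc] add [dmpm] -> 7 lines: wccx dmpm clo voluv prxvv hxx kidii
Final line count: 7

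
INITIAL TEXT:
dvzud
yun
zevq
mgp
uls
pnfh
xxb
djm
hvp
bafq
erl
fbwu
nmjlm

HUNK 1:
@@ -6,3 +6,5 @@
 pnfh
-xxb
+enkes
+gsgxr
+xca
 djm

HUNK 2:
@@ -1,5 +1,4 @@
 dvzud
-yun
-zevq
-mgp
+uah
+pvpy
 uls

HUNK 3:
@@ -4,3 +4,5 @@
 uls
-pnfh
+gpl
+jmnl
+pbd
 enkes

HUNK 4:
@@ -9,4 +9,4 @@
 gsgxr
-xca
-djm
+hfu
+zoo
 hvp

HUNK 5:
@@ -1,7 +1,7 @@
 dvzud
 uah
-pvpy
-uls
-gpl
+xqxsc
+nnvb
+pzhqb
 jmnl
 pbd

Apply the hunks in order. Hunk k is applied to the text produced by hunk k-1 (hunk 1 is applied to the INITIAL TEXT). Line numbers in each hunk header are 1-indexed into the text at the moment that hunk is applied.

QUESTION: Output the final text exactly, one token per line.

Hunk 1: at line 6 remove [xxb] add [enkes,gsgxr,xca] -> 15 lines: dvzud yun zevq mgp uls pnfh enkes gsgxr xca djm hvp bafq erl fbwu nmjlm
Hunk 2: at line 1 remove [yun,zevq,mgp] add [uah,pvpy] -> 14 lines: dvzud uah pvpy uls pnfh enkes gsgxr xca djm hvp bafq erl fbwu nmjlm
Hunk 3: at line 4 remove [pnfh] add [gpl,jmnl,pbd] -> 16 lines: dvzud uah pvpy uls gpl jmnl pbd enkes gsgxr xca djm hvp bafq erl fbwu nmjlm
Hunk 4: at line 9 remove [xca,djm] add [hfu,zoo] -> 16 lines: dvzud uah pvpy uls gpl jmnl pbd enkes gsgxr hfu zoo hvp bafq erl fbwu nmjlm
Hunk 5: at line 1 remove [pvpy,uls,gpl] add [xqxsc,nnvb,pzhqb] -> 16 lines: dvzud uah xqxsc nnvb pzhqb jmnl pbd enkes gsgxr hfu zoo hvp bafq erl fbwu nmjlm

Answer: dvzud
uah
xqxsc
nnvb
pzhqb
jmnl
pbd
enkes
gsgxr
hfu
zoo
hvp
bafq
erl
fbwu
nmjlm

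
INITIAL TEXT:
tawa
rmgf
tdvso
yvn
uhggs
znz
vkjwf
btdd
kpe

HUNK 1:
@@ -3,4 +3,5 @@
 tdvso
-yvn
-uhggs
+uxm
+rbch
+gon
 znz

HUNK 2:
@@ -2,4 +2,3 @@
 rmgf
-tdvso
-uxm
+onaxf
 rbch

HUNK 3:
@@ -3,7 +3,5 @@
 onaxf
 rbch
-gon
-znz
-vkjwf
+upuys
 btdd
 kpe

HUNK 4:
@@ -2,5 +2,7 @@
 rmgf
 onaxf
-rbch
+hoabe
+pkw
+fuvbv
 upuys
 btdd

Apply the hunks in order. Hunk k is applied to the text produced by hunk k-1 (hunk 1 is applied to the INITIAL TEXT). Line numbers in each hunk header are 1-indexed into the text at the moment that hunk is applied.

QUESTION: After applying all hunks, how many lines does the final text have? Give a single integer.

Hunk 1: at line 3 remove [yvn,uhggs] add [uxm,rbch,gon] -> 10 lines: tawa rmgf tdvso uxm rbch gon znz vkjwf btdd kpe
Hunk 2: at line 2 remove [tdvso,uxm] add [onaxf] -> 9 lines: tawa rmgf onaxf rbch gon znz vkjwf btdd kpe
Hunk 3: at line 3 remove [gon,znz,vkjwf] add [upuys] -> 7 lines: tawa rmgf onaxf rbch upuys btdd kpe
Hunk 4: at line 2 remove [rbch] add [hoabe,pkw,fuvbv] -> 9 lines: tawa rmgf onaxf hoabe pkw fuvbv upuys btdd kpe
Final line count: 9

Answer: 9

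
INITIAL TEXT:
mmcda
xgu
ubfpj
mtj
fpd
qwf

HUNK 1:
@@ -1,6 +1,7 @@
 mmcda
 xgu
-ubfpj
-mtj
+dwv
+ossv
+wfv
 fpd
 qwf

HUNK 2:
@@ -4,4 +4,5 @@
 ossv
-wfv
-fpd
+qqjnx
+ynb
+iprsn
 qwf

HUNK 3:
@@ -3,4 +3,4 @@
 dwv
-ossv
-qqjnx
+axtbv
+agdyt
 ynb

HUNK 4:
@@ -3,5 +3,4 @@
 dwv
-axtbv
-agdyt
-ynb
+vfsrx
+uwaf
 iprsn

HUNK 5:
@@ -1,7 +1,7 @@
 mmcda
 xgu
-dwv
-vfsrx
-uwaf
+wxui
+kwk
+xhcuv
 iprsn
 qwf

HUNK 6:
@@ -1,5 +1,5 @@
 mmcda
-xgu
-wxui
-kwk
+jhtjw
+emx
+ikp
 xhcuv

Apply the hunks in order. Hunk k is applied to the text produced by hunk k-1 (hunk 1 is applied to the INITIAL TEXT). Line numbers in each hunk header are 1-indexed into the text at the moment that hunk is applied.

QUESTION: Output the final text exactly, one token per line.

Hunk 1: at line 1 remove [ubfpj,mtj] add [dwv,ossv,wfv] -> 7 lines: mmcda xgu dwv ossv wfv fpd qwf
Hunk 2: at line 4 remove [wfv,fpd] add [qqjnx,ynb,iprsn] -> 8 lines: mmcda xgu dwv ossv qqjnx ynb iprsn qwf
Hunk 3: at line 3 remove [ossv,qqjnx] add [axtbv,agdyt] -> 8 lines: mmcda xgu dwv axtbv agdyt ynb iprsn qwf
Hunk 4: at line 3 remove [axtbv,agdyt,ynb] add [vfsrx,uwaf] -> 7 lines: mmcda xgu dwv vfsrx uwaf iprsn qwf
Hunk 5: at line 1 remove [dwv,vfsrx,uwaf] add [wxui,kwk,xhcuv] -> 7 lines: mmcda xgu wxui kwk xhcuv iprsn qwf
Hunk 6: at line 1 remove [xgu,wxui,kwk] add [jhtjw,emx,ikp] -> 7 lines: mmcda jhtjw emx ikp xhcuv iprsn qwf

Answer: mmcda
jhtjw
emx
ikp
xhcuv
iprsn
qwf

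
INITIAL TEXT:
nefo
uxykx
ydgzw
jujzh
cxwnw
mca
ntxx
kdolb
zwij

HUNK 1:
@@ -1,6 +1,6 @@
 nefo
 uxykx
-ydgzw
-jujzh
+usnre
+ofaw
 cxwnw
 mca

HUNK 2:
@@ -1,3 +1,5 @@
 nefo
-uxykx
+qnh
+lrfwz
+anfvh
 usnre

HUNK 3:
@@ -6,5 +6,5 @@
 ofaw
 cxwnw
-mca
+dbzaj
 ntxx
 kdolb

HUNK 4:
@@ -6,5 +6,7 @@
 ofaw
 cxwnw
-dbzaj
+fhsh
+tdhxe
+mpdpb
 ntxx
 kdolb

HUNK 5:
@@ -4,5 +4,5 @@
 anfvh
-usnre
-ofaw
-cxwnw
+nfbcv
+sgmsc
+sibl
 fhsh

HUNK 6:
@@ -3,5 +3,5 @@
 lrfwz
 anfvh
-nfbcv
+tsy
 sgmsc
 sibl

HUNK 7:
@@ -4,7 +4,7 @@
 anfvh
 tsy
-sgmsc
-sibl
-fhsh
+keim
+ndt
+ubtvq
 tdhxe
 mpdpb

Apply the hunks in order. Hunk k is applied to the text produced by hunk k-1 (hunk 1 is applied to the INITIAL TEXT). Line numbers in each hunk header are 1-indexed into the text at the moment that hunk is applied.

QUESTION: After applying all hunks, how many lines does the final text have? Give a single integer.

Hunk 1: at line 1 remove [ydgzw,jujzh] add [usnre,ofaw] -> 9 lines: nefo uxykx usnre ofaw cxwnw mca ntxx kdolb zwij
Hunk 2: at line 1 remove [uxykx] add [qnh,lrfwz,anfvh] -> 11 lines: nefo qnh lrfwz anfvh usnre ofaw cxwnw mca ntxx kdolb zwij
Hunk 3: at line 6 remove [mca] add [dbzaj] -> 11 lines: nefo qnh lrfwz anfvh usnre ofaw cxwnw dbzaj ntxx kdolb zwij
Hunk 4: at line 6 remove [dbzaj] add [fhsh,tdhxe,mpdpb] -> 13 lines: nefo qnh lrfwz anfvh usnre ofaw cxwnw fhsh tdhxe mpdpb ntxx kdolb zwij
Hunk 5: at line 4 remove [usnre,ofaw,cxwnw] add [nfbcv,sgmsc,sibl] -> 13 lines: nefo qnh lrfwz anfvh nfbcv sgmsc sibl fhsh tdhxe mpdpb ntxx kdolb zwij
Hunk 6: at line 3 remove [nfbcv] add [tsy] -> 13 lines: nefo qnh lrfwz anfvh tsy sgmsc sibl fhsh tdhxe mpdpb ntxx kdolb zwij
Hunk 7: at line 4 remove [sgmsc,sibl,fhsh] add [keim,ndt,ubtvq] -> 13 lines: nefo qnh lrfwz anfvh tsy keim ndt ubtvq tdhxe mpdpb ntxx kdolb zwij
Final line count: 13

Answer: 13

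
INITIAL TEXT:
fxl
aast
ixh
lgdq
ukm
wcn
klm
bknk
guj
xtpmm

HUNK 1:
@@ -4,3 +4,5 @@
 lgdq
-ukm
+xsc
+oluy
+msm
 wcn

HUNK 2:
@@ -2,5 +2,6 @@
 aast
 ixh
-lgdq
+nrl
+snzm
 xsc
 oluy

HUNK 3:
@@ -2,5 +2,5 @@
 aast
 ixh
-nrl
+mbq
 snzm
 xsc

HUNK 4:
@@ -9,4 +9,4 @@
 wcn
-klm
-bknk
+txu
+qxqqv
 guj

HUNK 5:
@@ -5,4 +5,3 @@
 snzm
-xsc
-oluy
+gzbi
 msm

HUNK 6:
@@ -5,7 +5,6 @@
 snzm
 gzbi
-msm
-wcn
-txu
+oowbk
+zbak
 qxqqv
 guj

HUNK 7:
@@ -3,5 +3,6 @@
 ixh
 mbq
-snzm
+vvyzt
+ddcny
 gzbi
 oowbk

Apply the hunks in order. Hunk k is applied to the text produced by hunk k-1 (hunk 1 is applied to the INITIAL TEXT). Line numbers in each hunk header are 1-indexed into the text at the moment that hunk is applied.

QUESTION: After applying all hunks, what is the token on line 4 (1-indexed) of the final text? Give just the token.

Hunk 1: at line 4 remove [ukm] add [xsc,oluy,msm] -> 12 lines: fxl aast ixh lgdq xsc oluy msm wcn klm bknk guj xtpmm
Hunk 2: at line 2 remove [lgdq] add [nrl,snzm] -> 13 lines: fxl aast ixh nrl snzm xsc oluy msm wcn klm bknk guj xtpmm
Hunk 3: at line 2 remove [nrl] add [mbq] -> 13 lines: fxl aast ixh mbq snzm xsc oluy msm wcn klm bknk guj xtpmm
Hunk 4: at line 9 remove [klm,bknk] add [txu,qxqqv] -> 13 lines: fxl aast ixh mbq snzm xsc oluy msm wcn txu qxqqv guj xtpmm
Hunk 5: at line 5 remove [xsc,oluy] add [gzbi] -> 12 lines: fxl aast ixh mbq snzm gzbi msm wcn txu qxqqv guj xtpmm
Hunk 6: at line 5 remove [msm,wcn,txu] add [oowbk,zbak] -> 11 lines: fxl aast ixh mbq snzm gzbi oowbk zbak qxqqv guj xtpmm
Hunk 7: at line 3 remove [snzm] add [vvyzt,ddcny] -> 12 lines: fxl aast ixh mbq vvyzt ddcny gzbi oowbk zbak qxqqv guj xtpmm
Final line 4: mbq

Answer: mbq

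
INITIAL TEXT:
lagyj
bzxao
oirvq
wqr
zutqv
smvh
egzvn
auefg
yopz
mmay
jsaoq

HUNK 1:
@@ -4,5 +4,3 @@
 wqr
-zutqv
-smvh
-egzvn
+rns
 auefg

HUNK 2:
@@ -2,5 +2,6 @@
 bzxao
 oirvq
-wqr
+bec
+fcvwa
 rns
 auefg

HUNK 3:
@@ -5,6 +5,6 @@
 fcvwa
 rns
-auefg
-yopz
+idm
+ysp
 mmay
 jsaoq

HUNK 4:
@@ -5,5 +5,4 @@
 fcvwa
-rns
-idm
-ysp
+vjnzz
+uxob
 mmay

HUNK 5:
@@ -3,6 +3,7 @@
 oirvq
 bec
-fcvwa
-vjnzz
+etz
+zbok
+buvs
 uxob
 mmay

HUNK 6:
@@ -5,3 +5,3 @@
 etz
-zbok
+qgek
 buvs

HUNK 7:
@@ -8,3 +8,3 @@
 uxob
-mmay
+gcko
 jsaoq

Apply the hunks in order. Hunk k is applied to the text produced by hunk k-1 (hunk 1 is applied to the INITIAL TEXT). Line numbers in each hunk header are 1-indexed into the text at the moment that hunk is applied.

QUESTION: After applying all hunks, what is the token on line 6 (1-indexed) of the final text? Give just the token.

Hunk 1: at line 4 remove [zutqv,smvh,egzvn] add [rns] -> 9 lines: lagyj bzxao oirvq wqr rns auefg yopz mmay jsaoq
Hunk 2: at line 2 remove [wqr] add [bec,fcvwa] -> 10 lines: lagyj bzxao oirvq bec fcvwa rns auefg yopz mmay jsaoq
Hunk 3: at line 5 remove [auefg,yopz] add [idm,ysp] -> 10 lines: lagyj bzxao oirvq bec fcvwa rns idm ysp mmay jsaoq
Hunk 4: at line 5 remove [rns,idm,ysp] add [vjnzz,uxob] -> 9 lines: lagyj bzxao oirvq bec fcvwa vjnzz uxob mmay jsaoq
Hunk 5: at line 3 remove [fcvwa,vjnzz] add [etz,zbok,buvs] -> 10 lines: lagyj bzxao oirvq bec etz zbok buvs uxob mmay jsaoq
Hunk 6: at line 5 remove [zbok] add [qgek] -> 10 lines: lagyj bzxao oirvq bec etz qgek buvs uxob mmay jsaoq
Hunk 7: at line 8 remove [mmay] add [gcko] -> 10 lines: lagyj bzxao oirvq bec etz qgek buvs uxob gcko jsaoq
Final line 6: qgek

Answer: qgek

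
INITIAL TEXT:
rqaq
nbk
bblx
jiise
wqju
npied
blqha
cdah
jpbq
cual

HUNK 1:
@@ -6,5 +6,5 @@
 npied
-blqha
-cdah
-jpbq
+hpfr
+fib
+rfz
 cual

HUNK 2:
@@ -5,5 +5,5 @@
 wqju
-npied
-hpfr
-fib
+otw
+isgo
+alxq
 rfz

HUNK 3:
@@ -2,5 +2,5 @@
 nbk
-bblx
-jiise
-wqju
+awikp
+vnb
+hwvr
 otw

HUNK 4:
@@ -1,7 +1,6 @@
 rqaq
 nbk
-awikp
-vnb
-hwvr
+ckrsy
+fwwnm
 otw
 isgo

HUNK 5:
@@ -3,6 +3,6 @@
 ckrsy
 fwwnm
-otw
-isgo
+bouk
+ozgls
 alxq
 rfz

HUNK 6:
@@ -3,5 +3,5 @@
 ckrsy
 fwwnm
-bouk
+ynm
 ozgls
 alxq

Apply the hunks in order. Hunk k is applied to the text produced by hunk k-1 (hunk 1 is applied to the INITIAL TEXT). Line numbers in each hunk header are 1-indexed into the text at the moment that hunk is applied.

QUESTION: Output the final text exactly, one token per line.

Hunk 1: at line 6 remove [blqha,cdah,jpbq] add [hpfr,fib,rfz] -> 10 lines: rqaq nbk bblx jiise wqju npied hpfr fib rfz cual
Hunk 2: at line 5 remove [npied,hpfr,fib] add [otw,isgo,alxq] -> 10 lines: rqaq nbk bblx jiise wqju otw isgo alxq rfz cual
Hunk 3: at line 2 remove [bblx,jiise,wqju] add [awikp,vnb,hwvr] -> 10 lines: rqaq nbk awikp vnb hwvr otw isgo alxq rfz cual
Hunk 4: at line 1 remove [awikp,vnb,hwvr] add [ckrsy,fwwnm] -> 9 lines: rqaq nbk ckrsy fwwnm otw isgo alxq rfz cual
Hunk 5: at line 3 remove [otw,isgo] add [bouk,ozgls] -> 9 lines: rqaq nbk ckrsy fwwnm bouk ozgls alxq rfz cual
Hunk 6: at line 3 remove [bouk] add [ynm] -> 9 lines: rqaq nbk ckrsy fwwnm ynm ozgls alxq rfz cual

Answer: rqaq
nbk
ckrsy
fwwnm
ynm
ozgls
alxq
rfz
cual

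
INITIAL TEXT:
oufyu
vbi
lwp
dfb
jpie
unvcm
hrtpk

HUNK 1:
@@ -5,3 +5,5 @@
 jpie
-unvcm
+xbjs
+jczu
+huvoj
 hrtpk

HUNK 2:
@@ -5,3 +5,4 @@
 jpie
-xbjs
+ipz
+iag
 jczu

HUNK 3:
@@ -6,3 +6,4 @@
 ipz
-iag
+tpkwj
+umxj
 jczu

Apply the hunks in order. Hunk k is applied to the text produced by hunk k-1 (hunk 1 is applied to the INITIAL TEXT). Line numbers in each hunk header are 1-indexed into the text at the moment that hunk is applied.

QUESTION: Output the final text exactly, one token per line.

Hunk 1: at line 5 remove [unvcm] add [xbjs,jczu,huvoj] -> 9 lines: oufyu vbi lwp dfb jpie xbjs jczu huvoj hrtpk
Hunk 2: at line 5 remove [xbjs] add [ipz,iag] -> 10 lines: oufyu vbi lwp dfb jpie ipz iag jczu huvoj hrtpk
Hunk 3: at line 6 remove [iag] add [tpkwj,umxj] -> 11 lines: oufyu vbi lwp dfb jpie ipz tpkwj umxj jczu huvoj hrtpk

Answer: oufyu
vbi
lwp
dfb
jpie
ipz
tpkwj
umxj
jczu
huvoj
hrtpk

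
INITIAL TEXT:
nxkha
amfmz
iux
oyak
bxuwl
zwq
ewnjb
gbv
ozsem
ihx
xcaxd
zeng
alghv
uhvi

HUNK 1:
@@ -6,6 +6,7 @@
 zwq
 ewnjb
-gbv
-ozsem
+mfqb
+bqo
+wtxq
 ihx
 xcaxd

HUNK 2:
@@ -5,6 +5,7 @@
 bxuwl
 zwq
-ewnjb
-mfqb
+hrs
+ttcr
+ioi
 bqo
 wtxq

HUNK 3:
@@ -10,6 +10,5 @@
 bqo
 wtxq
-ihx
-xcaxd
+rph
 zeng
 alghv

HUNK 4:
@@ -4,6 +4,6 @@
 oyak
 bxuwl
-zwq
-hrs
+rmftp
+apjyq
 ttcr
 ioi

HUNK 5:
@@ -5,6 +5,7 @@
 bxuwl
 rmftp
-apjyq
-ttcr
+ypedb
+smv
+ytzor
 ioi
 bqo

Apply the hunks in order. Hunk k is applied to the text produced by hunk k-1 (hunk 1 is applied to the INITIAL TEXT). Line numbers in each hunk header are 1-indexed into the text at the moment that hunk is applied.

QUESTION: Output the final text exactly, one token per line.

Answer: nxkha
amfmz
iux
oyak
bxuwl
rmftp
ypedb
smv
ytzor
ioi
bqo
wtxq
rph
zeng
alghv
uhvi

Derivation:
Hunk 1: at line 6 remove [gbv,ozsem] add [mfqb,bqo,wtxq] -> 15 lines: nxkha amfmz iux oyak bxuwl zwq ewnjb mfqb bqo wtxq ihx xcaxd zeng alghv uhvi
Hunk 2: at line 5 remove [ewnjb,mfqb] add [hrs,ttcr,ioi] -> 16 lines: nxkha amfmz iux oyak bxuwl zwq hrs ttcr ioi bqo wtxq ihx xcaxd zeng alghv uhvi
Hunk 3: at line 10 remove [ihx,xcaxd] add [rph] -> 15 lines: nxkha amfmz iux oyak bxuwl zwq hrs ttcr ioi bqo wtxq rph zeng alghv uhvi
Hunk 4: at line 4 remove [zwq,hrs] add [rmftp,apjyq] -> 15 lines: nxkha amfmz iux oyak bxuwl rmftp apjyq ttcr ioi bqo wtxq rph zeng alghv uhvi
Hunk 5: at line 5 remove [apjyq,ttcr] add [ypedb,smv,ytzor] -> 16 lines: nxkha amfmz iux oyak bxuwl rmftp ypedb smv ytzor ioi bqo wtxq rph zeng alghv uhvi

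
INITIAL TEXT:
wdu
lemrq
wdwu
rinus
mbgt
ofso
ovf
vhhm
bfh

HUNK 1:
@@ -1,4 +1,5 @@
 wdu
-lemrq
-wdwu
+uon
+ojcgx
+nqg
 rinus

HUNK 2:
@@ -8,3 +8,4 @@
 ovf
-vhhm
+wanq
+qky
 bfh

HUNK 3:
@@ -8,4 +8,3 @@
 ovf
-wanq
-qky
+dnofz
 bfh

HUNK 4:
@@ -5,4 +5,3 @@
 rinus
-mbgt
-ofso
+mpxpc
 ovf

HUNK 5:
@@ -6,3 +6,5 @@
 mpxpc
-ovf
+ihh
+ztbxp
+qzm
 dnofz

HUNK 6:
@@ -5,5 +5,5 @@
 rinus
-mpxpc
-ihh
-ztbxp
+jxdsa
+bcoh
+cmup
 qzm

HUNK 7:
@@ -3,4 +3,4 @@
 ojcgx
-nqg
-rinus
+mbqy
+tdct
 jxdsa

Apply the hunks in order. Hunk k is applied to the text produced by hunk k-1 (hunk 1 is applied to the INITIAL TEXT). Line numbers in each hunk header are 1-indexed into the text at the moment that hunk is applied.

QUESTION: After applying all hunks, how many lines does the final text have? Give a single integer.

Hunk 1: at line 1 remove [lemrq,wdwu] add [uon,ojcgx,nqg] -> 10 lines: wdu uon ojcgx nqg rinus mbgt ofso ovf vhhm bfh
Hunk 2: at line 8 remove [vhhm] add [wanq,qky] -> 11 lines: wdu uon ojcgx nqg rinus mbgt ofso ovf wanq qky bfh
Hunk 3: at line 8 remove [wanq,qky] add [dnofz] -> 10 lines: wdu uon ojcgx nqg rinus mbgt ofso ovf dnofz bfh
Hunk 4: at line 5 remove [mbgt,ofso] add [mpxpc] -> 9 lines: wdu uon ojcgx nqg rinus mpxpc ovf dnofz bfh
Hunk 5: at line 6 remove [ovf] add [ihh,ztbxp,qzm] -> 11 lines: wdu uon ojcgx nqg rinus mpxpc ihh ztbxp qzm dnofz bfh
Hunk 6: at line 5 remove [mpxpc,ihh,ztbxp] add [jxdsa,bcoh,cmup] -> 11 lines: wdu uon ojcgx nqg rinus jxdsa bcoh cmup qzm dnofz bfh
Hunk 7: at line 3 remove [nqg,rinus] add [mbqy,tdct] -> 11 lines: wdu uon ojcgx mbqy tdct jxdsa bcoh cmup qzm dnofz bfh
Final line count: 11

Answer: 11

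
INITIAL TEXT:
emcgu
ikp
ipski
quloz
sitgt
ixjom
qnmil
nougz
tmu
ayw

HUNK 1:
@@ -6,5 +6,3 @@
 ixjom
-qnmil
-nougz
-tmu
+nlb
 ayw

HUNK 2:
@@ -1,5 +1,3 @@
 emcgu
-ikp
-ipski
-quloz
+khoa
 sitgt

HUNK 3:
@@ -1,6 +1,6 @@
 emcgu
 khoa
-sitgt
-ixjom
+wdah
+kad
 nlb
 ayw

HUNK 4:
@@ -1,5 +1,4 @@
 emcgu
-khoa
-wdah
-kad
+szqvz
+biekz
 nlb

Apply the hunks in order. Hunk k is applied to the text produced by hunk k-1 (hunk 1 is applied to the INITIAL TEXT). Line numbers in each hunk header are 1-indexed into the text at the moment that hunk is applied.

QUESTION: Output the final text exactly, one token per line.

Hunk 1: at line 6 remove [qnmil,nougz,tmu] add [nlb] -> 8 lines: emcgu ikp ipski quloz sitgt ixjom nlb ayw
Hunk 2: at line 1 remove [ikp,ipski,quloz] add [khoa] -> 6 lines: emcgu khoa sitgt ixjom nlb ayw
Hunk 3: at line 1 remove [sitgt,ixjom] add [wdah,kad] -> 6 lines: emcgu khoa wdah kad nlb ayw
Hunk 4: at line 1 remove [khoa,wdah,kad] add [szqvz,biekz] -> 5 lines: emcgu szqvz biekz nlb ayw

Answer: emcgu
szqvz
biekz
nlb
ayw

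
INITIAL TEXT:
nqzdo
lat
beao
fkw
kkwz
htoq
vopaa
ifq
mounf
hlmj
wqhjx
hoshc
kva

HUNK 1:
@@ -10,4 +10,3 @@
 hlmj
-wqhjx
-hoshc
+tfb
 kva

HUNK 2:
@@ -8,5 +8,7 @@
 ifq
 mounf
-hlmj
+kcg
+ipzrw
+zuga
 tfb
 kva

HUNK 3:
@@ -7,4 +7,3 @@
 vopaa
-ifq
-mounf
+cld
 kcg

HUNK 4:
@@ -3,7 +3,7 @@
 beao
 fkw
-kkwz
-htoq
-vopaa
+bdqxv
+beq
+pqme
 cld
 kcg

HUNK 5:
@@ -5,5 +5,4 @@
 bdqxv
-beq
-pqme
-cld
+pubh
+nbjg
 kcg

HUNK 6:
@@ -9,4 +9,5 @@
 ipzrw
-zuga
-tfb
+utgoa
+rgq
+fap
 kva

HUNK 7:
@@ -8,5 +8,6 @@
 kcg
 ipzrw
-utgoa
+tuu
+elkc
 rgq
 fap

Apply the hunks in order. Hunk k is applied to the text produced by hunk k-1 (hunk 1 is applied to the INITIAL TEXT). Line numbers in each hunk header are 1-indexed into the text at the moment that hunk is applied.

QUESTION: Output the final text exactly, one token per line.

Hunk 1: at line 10 remove [wqhjx,hoshc] add [tfb] -> 12 lines: nqzdo lat beao fkw kkwz htoq vopaa ifq mounf hlmj tfb kva
Hunk 2: at line 8 remove [hlmj] add [kcg,ipzrw,zuga] -> 14 lines: nqzdo lat beao fkw kkwz htoq vopaa ifq mounf kcg ipzrw zuga tfb kva
Hunk 3: at line 7 remove [ifq,mounf] add [cld] -> 13 lines: nqzdo lat beao fkw kkwz htoq vopaa cld kcg ipzrw zuga tfb kva
Hunk 4: at line 3 remove [kkwz,htoq,vopaa] add [bdqxv,beq,pqme] -> 13 lines: nqzdo lat beao fkw bdqxv beq pqme cld kcg ipzrw zuga tfb kva
Hunk 5: at line 5 remove [beq,pqme,cld] add [pubh,nbjg] -> 12 lines: nqzdo lat beao fkw bdqxv pubh nbjg kcg ipzrw zuga tfb kva
Hunk 6: at line 9 remove [zuga,tfb] add [utgoa,rgq,fap] -> 13 lines: nqzdo lat beao fkw bdqxv pubh nbjg kcg ipzrw utgoa rgq fap kva
Hunk 7: at line 8 remove [utgoa] add [tuu,elkc] -> 14 lines: nqzdo lat beao fkw bdqxv pubh nbjg kcg ipzrw tuu elkc rgq fap kva

Answer: nqzdo
lat
beao
fkw
bdqxv
pubh
nbjg
kcg
ipzrw
tuu
elkc
rgq
fap
kva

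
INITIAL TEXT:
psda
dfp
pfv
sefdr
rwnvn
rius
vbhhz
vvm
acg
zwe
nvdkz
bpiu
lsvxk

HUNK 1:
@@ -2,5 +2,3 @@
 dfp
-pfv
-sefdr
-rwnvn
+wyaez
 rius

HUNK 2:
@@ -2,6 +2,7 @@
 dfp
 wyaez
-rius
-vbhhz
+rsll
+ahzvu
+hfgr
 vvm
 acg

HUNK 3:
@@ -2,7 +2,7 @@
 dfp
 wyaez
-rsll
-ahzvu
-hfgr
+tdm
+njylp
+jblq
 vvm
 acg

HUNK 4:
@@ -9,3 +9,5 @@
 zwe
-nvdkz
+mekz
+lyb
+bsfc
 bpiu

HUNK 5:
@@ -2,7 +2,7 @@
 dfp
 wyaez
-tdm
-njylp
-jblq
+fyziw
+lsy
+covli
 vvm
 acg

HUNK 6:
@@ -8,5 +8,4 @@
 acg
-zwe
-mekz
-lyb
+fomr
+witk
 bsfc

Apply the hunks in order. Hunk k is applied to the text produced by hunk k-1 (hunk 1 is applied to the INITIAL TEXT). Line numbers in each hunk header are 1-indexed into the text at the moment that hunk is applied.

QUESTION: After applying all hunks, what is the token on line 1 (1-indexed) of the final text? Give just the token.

Hunk 1: at line 2 remove [pfv,sefdr,rwnvn] add [wyaez] -> 11 lines: psda dfp wyaez rius vbhhz vvm acg zwe nvdkz bpiu lsvxk
Hunk 2: at line 2 remove [rius,vbhhz] add [rsll,ahzvu,hfgr] -> 12 lines: psda dfp wyaez rsll ahzvu hfgr vvm acg zwe nvdkz bpiu lsvxk
Hunk 3: at line 2 remove [rsll,ahzvu,hfgr] add [tdm,njylp,jblq] -> 12 lines: psda dfp wyaez tdm njylp jblq vvm acg zwe nvdkz bpiu lsvxk
Hunk 4: at line 9 remove [nvdkz] add [mekz,lyb,bsfc] -> 14 lines: psda dfp wyaez tdm njylp jblq vvm acg zwe mekz lyb bsfc bpiu lsvxk
Hunk 5: at line 2 remove [tdm,njylp,jblq] add [fyziw,lsy,covli] -> 14 lines: psda dfp wyaez fyziw lsy covli vvm acg zwe mekz lyb bsfc bpiu lsvxk
Hunk 6: at line 8 remove [zwe,mekz,lyb] add [fomr,witk] -> 13 lines: psda dfp wyaez fyziw lsy covli vvm acg fomr witk bsfc bpiu lsvxk
Final line 1: psda

Answer: psda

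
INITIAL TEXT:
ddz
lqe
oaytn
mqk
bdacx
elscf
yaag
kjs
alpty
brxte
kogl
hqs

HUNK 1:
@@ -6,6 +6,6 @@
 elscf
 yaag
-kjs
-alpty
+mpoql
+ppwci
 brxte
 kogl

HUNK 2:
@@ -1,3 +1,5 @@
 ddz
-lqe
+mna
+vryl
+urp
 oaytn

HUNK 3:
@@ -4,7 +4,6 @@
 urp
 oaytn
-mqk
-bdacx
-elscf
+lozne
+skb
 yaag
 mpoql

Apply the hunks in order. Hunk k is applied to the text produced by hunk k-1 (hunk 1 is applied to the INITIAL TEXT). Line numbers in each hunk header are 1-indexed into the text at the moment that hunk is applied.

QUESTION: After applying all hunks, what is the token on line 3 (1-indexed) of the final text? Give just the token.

Hunk 1: at line 6 remove [kjs,alpty] add [mpoql,ppwci] -> 12 lines: ddz lqe oaytn mqk bdacx elscf yaag mpoql ppwci brxte kogl hqs
Hunk 2: at line 1 remove [lqe] add [mna,vryl,urp] -> 14 lines: ddz mna vryl urp oaytn mqk bdacx elscf yaag mpoql ppwci brxte kogl hqs
Hunk 3: at line 4 remove [mqk,bdacx,elscf] add [lozne,skb] -> 13 lines: ddz mna vryl urp oaytn lozne skb yaag mpoql ppwci brxte kogl hqs
Final line 3: vryl

Answer: vryl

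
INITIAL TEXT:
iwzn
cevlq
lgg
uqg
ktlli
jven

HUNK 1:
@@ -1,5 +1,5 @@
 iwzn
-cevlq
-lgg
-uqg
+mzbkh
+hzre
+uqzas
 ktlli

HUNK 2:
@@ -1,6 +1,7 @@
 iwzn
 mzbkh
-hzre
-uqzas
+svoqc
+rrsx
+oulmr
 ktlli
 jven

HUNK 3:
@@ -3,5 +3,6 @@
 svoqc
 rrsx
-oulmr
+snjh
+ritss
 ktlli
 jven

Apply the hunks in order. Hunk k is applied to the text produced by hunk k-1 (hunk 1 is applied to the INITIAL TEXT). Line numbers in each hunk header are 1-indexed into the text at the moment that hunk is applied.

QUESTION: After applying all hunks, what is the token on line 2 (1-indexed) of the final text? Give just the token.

Answer: mzbkh

Derivation:
Hunk 1: at line 1 remove [cevlq,lgg,uqg] add [mzbkh,hzre,uqzas] -> 6 lines: iwzn mzbkh hzre uqzas ktlli jven
Hunk 2: at line 1 remove [hzre,uqzas] add [svoqc,rrsx,oulmr] -> 7 lines: iwzn mzbkh svoqc rrsx oulmr ktlli jven
Hunk 3: at line 3 remove [oulmr] add [snjh,ritss] -> 8 lines: iwzn mzbkh svoqc rrsx snjh ritss ktlli jven
Final line 2: mzbkh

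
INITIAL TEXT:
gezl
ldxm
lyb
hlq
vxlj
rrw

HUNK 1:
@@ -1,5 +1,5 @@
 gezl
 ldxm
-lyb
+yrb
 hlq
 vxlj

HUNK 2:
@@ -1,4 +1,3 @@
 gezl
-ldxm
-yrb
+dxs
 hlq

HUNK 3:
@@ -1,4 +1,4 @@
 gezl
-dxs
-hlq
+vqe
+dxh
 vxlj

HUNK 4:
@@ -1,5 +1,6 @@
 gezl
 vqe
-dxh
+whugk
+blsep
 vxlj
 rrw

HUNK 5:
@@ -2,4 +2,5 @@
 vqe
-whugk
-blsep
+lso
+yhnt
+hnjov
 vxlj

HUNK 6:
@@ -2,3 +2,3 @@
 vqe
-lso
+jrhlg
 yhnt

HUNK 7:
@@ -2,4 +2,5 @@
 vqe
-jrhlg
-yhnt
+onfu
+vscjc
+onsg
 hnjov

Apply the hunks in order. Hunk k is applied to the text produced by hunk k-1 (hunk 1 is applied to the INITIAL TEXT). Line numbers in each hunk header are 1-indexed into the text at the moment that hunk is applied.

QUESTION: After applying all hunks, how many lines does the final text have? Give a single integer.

Answer: 8

Derivation:
Hunk 1: at line 1 remove [lyb] add [yrb] -> 6 lines: gezl ldxm yrb hlq vxlj rrw
Hunk 2: at line 1 remove [ldxm,yrb] add [dxs] -> 5 lines: gezl dxs hlq vxlj rrw
Hunk 3: at line 1 remove [dxs,hlq] add [vqe,dxh] -> 5 lines: gezl vqe dxh vxlj rrw
Hunk 4: at line 1 remove [dxh] add [whugk,blsep] -> 6 lines: gezl vqe whugk blsep vxlj rrw
Hunk 5: at line 2 remove [whugk,blsep] add [lso,yhnt,hnjov] -> 7 lines: gezl vqe lso yhnt hnjov vxlj rrw
Hunk 6: at line 2 remove [lso] add [jrhlg] -> 7 lines: gezl vqe jrhlg yhnt hnjov vxlj rrw
Hunk 7: at line 2 remove [jrhlg,yhnt] add [onfu,vscjc,onsg] -> 8 lines: gezl vqe onfu vscjc onsg hnjov vxlj rrw
Final line count: 8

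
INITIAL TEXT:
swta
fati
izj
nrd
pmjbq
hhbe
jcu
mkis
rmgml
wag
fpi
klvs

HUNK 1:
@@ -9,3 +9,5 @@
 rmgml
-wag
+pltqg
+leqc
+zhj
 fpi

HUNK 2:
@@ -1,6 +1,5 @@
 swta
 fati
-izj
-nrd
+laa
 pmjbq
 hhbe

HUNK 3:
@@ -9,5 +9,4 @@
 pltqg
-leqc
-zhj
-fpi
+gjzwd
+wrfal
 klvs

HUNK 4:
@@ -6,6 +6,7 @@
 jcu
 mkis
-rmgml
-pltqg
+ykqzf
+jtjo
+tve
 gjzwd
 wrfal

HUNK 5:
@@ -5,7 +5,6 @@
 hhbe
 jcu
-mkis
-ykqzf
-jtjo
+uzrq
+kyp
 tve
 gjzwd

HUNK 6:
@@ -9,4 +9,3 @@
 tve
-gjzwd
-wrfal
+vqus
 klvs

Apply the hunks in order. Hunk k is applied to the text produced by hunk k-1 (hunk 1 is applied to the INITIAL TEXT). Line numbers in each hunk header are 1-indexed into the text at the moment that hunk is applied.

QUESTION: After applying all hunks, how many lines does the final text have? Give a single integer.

Hunk 1: at line 9 remove [wag] add [pltqg,leqc,zhj] -> 14 lines: swta fati izj nrd pmjbq hhbe jcu mkis rmgml pltqg leqc zhj fpi klvs
Hunk 2: at line 1 remove [izj,nrd] add [laa] -> 13 lines: swta fati laa pmjbq hhbe jcu mkis rmgml pltqg leqc zhj fpi klvs
Hunk 3: at line 9 remove [leqc,zhj,fpi] add [gjzwd,wrfal] -> 12 lines: swta fati laa pmjbq hhbe jcu mkis rmgml pltqg gjzwd wrfal klvs
Hunk 4: at line 6 remove [rmgml,pltqg] add [ykqzf,jtjo,tve] -> 13 lines: swta fati laa pmjbq hhbe jcu mkis ykqzf jtjo tve gjzwd wrfal klvs
Hunk 5: at line 5 remove [mkis,ykqzf,jtjo] add [uzrq,kyp] -> 12 lines: swta fati laa pmjbq hhbe jcu uzrq kyp tve gjzwd wrfal klvs
Hunk 6: at line 9 remove [gjzwd,wrfal] add [vqus] -> 11 lines: swta fati laa pmjbq hhbe jcu uzrq kyp tve vqus klvs
Final line count: 11

Answer: 11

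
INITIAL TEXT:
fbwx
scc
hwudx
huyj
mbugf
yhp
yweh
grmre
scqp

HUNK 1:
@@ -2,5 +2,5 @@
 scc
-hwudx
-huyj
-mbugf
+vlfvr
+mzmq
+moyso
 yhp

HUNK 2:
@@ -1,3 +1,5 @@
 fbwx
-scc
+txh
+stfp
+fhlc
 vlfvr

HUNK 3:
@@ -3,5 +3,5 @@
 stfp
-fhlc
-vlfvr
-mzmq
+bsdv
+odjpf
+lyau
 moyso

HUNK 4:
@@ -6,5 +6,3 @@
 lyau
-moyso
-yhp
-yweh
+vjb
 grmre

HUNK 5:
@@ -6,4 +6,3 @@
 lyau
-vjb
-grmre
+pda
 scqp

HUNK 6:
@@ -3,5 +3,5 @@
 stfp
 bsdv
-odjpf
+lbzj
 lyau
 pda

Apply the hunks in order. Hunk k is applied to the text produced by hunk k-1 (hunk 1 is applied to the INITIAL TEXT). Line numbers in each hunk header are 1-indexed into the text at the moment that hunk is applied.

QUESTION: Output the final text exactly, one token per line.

Answer: fbwx
txh
stfp
bsdv
lbzj
lyau
pda
scqp

Derivation:
Hunk 1: at line 2 remove [hwudx,huyj,mbugf] add [vlfvr,mzmq,moyso] -> 9 lines: fbwx scc vlfvr mzmq moyso yhp yweh grmre scqp
Hunk 2: at line 1 remove [scc] add [txh,stfp,fhlc] -> 11 lines: fbwx txh stfp fhlc vlfvr mzmq moyso yhp yweh grmre scqp
Hunk 3: at line 3 remove [fhlc,vlfvr,mzmq] add [bsdv,odjpf,lyau] -> 11 lines: fbwx txh stfp bsdv odjpf lyau moyso yhp yweh grmre scqp
Hunk 4: at line 6 remove [moyso,yhp,yweh] add [vjb] -> 9 lines: fbwx txh stfp bsdv odjpf lyau vjb grmre scqp
Hunk 5: at line 6 remove [vjb,grmre] add [pda] -> 8 lines: fbwx txh stfp bsdv odjpf lyau pda scqp
Hunk 6: at line 3 remove [odjpf] add [lbzj] -> 8 lines: fbwx txh stfp bsdv lbzj lyau pda scqp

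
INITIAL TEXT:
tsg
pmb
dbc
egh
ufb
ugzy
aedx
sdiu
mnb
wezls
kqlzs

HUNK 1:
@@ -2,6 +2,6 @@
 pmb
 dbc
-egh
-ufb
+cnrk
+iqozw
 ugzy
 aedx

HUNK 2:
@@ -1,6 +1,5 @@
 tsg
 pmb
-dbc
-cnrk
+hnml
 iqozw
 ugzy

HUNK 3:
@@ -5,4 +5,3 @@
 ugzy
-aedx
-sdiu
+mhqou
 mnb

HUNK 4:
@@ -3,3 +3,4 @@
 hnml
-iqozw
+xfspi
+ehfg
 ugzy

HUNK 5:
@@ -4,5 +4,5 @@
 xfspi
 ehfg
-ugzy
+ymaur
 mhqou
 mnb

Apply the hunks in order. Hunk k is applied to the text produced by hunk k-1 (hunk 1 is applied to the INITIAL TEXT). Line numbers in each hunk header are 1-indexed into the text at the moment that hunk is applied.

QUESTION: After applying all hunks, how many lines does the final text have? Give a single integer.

Hunk 1: at line 2 remove [egh,ufb] add [cnrk,iqozw] -> 11 lines: tsg pmb dbc cnrk iqozw ugzy aedx sdiu mnb wezls kqlzs
Hunk 2: at line 1 remove [dbc,cnrk] add [hnml] -> 10 lines: tsg pmb hnml iqozw ugzy aedx sdiu mnb wezls kqlzs
Hunk 3: at line 5 remove [aedx,sdiu] add [mhqou] -> 9 lines: tsg pmb hnml iqozw ugzy mhqou mnb wezls kqlzs
Hunk 4: at line 3 remove [iqozw] add [xfspi,ehfg] -> 10 lines: tsg pmb hnml xfspi ehfg ugzy mhqou mnb wezls kqlzs
Hunk 5: at line 4 remove [ugzy] add [ymaur] -> 10 lines: tsg pmb hnml xfspi ehfg ymaur mhqou mnb wezls kqlzs
Final line count: 10

Answer: 10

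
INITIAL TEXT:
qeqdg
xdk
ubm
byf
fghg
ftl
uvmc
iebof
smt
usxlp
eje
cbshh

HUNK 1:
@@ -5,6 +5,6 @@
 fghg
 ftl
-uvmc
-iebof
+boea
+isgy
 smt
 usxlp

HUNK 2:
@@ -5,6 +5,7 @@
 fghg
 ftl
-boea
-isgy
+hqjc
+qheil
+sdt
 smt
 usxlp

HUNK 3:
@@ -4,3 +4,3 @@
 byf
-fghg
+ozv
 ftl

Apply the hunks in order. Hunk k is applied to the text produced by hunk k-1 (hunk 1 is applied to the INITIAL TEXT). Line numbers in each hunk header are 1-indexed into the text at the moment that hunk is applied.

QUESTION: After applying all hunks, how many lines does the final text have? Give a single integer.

Hunk 1: at line 5 remove [uvmc,iebof] add [boea,isgy] -> 12 lines: qeqdg xdk ubm byf fghg ftl boea isgy smt usxlp eje cbshh
Hunk 2: at line 5 remove [boea,isgy] add [hqjc,qheil,sdt] -> 13 lines: qeqdg xdk ubm byf fghg ftl hqjc qheil sdt smt usxlp eje cbshh
Hunk 3: at line 4 remove [fghg] add [ozv] -> 13 lines: qeqdg xdk ubm byf ozv ftl hqjc qheil sdt smt usxlp eje cbshh
Final line count: 13

Answer: 13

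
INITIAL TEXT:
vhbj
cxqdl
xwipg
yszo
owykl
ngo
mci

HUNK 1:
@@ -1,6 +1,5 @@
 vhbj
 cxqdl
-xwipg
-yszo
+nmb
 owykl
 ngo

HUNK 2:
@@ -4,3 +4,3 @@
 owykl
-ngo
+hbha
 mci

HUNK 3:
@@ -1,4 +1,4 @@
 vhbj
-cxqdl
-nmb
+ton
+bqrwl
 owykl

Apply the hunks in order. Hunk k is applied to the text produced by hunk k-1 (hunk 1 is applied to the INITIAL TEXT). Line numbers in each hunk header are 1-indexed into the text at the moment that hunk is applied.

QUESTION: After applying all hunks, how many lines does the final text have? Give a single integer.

Hunk 1: at line 1 remove [xwipg,yszo] add [nmb] -> 6 lines: vhbj cxqdl nmb owykl ngo mci
Hunk 2: at line 4 remove [ngo] add [hbha] -> 6 lines: vhbj cxqdl nmb owykl hbha mci
Hunk 3: at line 1 remove [cxqdl,nmb] add [ton,bqrwl] -> 6 lines: vhbj ton bqrwl owykl hbha mci
Final line count: 6

Answer: 6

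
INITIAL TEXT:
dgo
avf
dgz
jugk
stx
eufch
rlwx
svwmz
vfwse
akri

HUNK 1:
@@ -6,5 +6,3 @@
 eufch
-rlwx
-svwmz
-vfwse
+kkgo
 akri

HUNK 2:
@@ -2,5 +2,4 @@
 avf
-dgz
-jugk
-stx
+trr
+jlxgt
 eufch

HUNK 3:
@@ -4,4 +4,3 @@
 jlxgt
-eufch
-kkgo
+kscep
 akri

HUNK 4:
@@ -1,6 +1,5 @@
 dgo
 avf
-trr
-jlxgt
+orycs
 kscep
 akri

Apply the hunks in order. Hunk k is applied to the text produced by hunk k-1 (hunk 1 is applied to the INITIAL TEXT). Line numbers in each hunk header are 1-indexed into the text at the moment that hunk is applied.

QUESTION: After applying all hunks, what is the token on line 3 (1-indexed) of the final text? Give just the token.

Hunk 1: at line 6 remove [rlwx,svwmz,vfwse] add [kkgo] -> 8 lines: dgo avf dgz jugk stx eufch kkgo akri
Hunk 2: at line 2 remove [dgz,jugk,stx] add [trr,jlxgt] -> 7 lines: dgo avf trr jlxgt eufch kkgo akri
Hunk 3: at line 4 remove [eufch,kkgo] add [kscep] -> 6 lines: dgo avf trr jlxgt kscep akri
Hunk 4: at line 1 remove [trr,jlxgt] add [orycs] -> 5 lines: dgo avf orycs kscep akri
Final line 3: orycs

Answer: orycs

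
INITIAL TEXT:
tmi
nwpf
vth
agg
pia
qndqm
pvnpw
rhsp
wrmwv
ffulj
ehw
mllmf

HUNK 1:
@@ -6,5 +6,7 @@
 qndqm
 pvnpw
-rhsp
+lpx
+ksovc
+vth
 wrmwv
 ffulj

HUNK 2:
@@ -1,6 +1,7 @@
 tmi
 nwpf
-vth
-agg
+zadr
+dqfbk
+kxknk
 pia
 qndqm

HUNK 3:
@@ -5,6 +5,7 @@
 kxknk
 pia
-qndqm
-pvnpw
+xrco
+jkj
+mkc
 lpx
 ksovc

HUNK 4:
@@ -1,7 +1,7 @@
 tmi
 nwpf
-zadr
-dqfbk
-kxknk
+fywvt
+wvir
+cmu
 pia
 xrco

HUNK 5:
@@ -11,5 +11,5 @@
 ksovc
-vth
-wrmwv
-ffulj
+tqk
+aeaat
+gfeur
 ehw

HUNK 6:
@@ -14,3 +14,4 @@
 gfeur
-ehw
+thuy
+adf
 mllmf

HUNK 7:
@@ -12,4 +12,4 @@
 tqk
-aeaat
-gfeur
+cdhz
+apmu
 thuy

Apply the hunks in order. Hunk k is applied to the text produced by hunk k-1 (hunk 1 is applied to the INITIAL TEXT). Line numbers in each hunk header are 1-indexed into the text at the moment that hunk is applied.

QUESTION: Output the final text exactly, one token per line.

Answer: tmi
nwpf
fywvt
wvir
cmu
pia
xrco
jkj
mkc
lpx
ksovc
tqk
cdhz
apmu
thuy
adf
mllmf

Derivation:
Hunk 1: at line 6 remove [rhsp] add [lpx,ksovc,vth] -> 14 lines: tmi nwpf vth agg pia qndqm pvnpw lpx ksovc vth wrmwv ffulj ehw mllmf
Hunk 2: at line 1 remove [vth,agg] add [zadr,dqfbk,kxknk] -> 15 lines: tmi nwpf zadr dqfbk kxknk pia qndqm pvnpw lpx ksovc vth wrmwv ffulj ehw mllmf
Hunk 3: at line 5 remove [qndqm,pvnpw] add [xrco,jkj,mkc] -> 16 lines: tmi nwpf zadr dqfbk kxknk pia xrco jkj mkc lpx ksovc vth wrmwv ffulj ehw mllmf
Hunk 4: at line 1 remove [zadr,dqfbk,kxknk] add [fywvt,wvir,cmu] -> 16 lines: tmi nwpf fywvt wvir cmu pia xrco jkj mkc lpx ksovc vth wrmwv ffulj ehw mllmf
Hunk 5: at line 11 remove [vth,wrmwv,ffulj] add [tqk,aeaat,gfeur] -> 16 lines: tmi nwpf fywvt wvir cmu pia xrco jkj mkc lpx ksovc tqk aeaat gfeur ehw mllmf
Hunk 6: at line 14 remove [ehw] add [thuy,adf] -> 17 lines: tmi nwpf fywvt wvir cmu pia xrco jkj mkc lpx ksovc tqk aeaat gfeur thuy adf mllmf
Hunk 7: at line 12 remove [aeaat,gfeur] add [cdhz,apmu] -> 17 lines: tmi nwpf fywvt wvir cmu pia xrco jkj mkc lpx ksovc tqk cdhz apmu thuy adf mllmf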